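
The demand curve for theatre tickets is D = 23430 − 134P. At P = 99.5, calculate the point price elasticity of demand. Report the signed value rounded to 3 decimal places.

-1.320

dD/dP = −134. At P = 99.5, D = 23430 − 134(99.5) = 10097.
Ed = (dD/dP)·(P/D) = −134 × (99.5/10097) = -1.32049…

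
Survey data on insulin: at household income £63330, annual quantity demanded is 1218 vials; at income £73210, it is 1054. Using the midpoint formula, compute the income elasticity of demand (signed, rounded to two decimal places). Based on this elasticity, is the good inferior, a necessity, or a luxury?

-1.00; inferior

%ΔQ = (1054 − 1218)/[( 1218 + 1054)/2] = -164/1136 = -0.144366…
%ΔIncome = (73210 − 63330)/[( 63330 + 73210)/2] = 9880/68270 = 0.144719…
E_income = (-164/1136) / (9880/68270) = -0.9975…
E_income < 0 ⇒ inferior good.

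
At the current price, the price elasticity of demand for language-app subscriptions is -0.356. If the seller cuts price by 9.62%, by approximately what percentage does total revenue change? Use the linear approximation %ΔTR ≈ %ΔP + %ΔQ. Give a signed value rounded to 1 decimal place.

-6.2%

%ΔQ ≈ Ed × %ΔP = (-0.356) × (-9.62%) = +3.4247%
%ΔTR ≈ %ΔP + %ΔQ = (-9.62%) + (+3.4247%) = -6.1953%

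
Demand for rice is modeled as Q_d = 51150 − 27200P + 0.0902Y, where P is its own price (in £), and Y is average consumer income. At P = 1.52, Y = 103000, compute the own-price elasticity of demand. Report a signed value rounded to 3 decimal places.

At the given values, Q_d = 51150 − 27200(1.52) + 0.0902(103000) = 19096.6.
∂Q_d/∂P = −27200.
E = (-27200) × (1.52/19096.6) = -2.16499…

-2.165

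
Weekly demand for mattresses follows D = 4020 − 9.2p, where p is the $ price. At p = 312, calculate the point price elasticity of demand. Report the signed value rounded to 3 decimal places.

dD/dp = −9.2. At p = 312, D = 4020 − 9.2(312) = 1149.6.
Ed = (dD/dp)·(p/D) = −9.2 × (312/1149.6) = -2.49686…

-2.497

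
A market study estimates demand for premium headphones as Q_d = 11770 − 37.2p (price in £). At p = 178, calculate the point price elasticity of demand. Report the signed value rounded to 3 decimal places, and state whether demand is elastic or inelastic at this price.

-1.286; elastic

dQ_d/dp = −37.2. At p = 178, Q_d = 11770 − 37.2(178) = 5148.4.
Ed = (dQ_d/dp)·(p/Q_d) = −37.2 × (178/5148.4) = -1.28614…
|Ed| = 1.286 > 1, so demand is elastic.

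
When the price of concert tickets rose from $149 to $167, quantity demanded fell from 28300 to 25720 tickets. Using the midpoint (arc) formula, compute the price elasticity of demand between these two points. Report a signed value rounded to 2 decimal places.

%ΔQ = (25720 − 28300) / [(28300 + 25720)/2] = -2580/27010 = -0.095520…
%ΔP = (167 − 149) / [(149 + 167)/2] = 18/158 = 0.113924…
Arc Ed = %ΔQ / %ΔP = (-2580/27010) / (18/158) = -0.8384…

-0.84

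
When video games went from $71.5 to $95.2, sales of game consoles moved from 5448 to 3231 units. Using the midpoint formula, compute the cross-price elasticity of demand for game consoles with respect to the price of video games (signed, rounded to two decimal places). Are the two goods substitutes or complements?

%ΔQ_{game consoles} = (3231 − 5448)/avg = -2217/4339.5 = -0.510888…
%ΔP_{video games} = (95.2 − 71.5)/avg = 23.7/83.35 = 0.284343…
E_cross = (-2217/4339.5) / (23.7/83.35) = -1.7967…
E_cross < 0 ⇒ the goods are complements.

-1.80; complements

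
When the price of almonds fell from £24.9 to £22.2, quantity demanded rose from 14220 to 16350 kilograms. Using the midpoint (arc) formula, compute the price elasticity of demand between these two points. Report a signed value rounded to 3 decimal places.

%ΔQ = (16350 − 14220) / [(14220 + 16350)/2] = 2130/15285 = 0.139352…
%ΔP = (22.2 − 24.9) / [(24.9 + 22.2)/2] = -2.7/23.55 = -0.114649…
Arc Ed = %ΔQ / %ΔP = (2130/15285) / (-2.7/23.55) = -1.21546…

-1.215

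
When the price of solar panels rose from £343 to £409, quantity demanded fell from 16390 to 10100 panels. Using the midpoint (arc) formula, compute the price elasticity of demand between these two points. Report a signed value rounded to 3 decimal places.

-2.705

%ΔQ = (10100 − 16390) / [(16390 + 10100)/2] = -6290/13245 = -0.474896…
%ΔP = (409 − 343) / [(343 + 409)/2] = 66/376 = 0.175531…
Arc Ed = %ΔQ / %ΔP = (-6290/13245) / (66/376) = -2.70546…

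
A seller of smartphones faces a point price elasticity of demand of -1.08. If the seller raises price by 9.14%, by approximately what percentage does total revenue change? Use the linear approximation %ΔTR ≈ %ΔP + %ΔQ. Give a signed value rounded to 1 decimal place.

%ΔQ ≈ Ed × %ΔP = (-1.08) × (+9.14%) = -9.8712%
%ΔTR ≈ %ΔP + %ΔQ = (+9.14%) + (-9.8712%) = -0.7312%

-0.7%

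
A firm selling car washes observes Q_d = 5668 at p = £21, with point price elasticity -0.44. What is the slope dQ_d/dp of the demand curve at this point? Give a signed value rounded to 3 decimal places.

Ed = (dQ_d/dp)·(p/Q_d) ⇒ dQ_d/dp = Ed·Q_d/p = (-0.44)·5668/21 = -118.75809…

-118.758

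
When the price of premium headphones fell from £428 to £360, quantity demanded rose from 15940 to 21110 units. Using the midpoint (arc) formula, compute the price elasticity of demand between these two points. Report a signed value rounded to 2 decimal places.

-1.62

%ΔQ = (21110 − 15940) / [(15940 + 21110)/2] = 5170/18525 = 0.279082…
%ΔP = (360 − 428) / [(428 + 360)/2] = -68/394 = -0.172588…
Arc Ed = %ΔQ / %ΔP = (5170/18525) / (-68/394) = -1.6170…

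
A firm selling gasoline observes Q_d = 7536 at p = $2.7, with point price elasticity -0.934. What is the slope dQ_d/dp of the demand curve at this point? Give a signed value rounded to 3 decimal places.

-2606.898

Ed = (dQ_d/dp)·(p/Q_d) ⇒ dQ_d/dp = Ed·Q_d/p = (-0.934)·7536/2.7 = -2606.89777…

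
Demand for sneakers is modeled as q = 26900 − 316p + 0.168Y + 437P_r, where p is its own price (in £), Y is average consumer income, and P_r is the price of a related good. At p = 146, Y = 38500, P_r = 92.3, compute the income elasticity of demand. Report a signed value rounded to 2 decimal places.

0.23

At the given values, q = 26900 − 316(146) + 0.168(38500) + 437(92.3) = 27567.1.
∂q/∂Y = 0.168.
E = (0.168) × (38500/27567.1) = 0.2346…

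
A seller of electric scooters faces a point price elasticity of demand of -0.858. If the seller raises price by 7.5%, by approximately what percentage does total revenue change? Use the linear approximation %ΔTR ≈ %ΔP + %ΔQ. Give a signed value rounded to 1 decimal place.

%ΔQ ≈ Ed × %ΔP = (-0.858) × (+7.5%) = -6.4350%
%ΔTR ≈ %ΔP + %ΔQ = (+7.5%) + (-6.4350%) = +1.0650%

+1.1%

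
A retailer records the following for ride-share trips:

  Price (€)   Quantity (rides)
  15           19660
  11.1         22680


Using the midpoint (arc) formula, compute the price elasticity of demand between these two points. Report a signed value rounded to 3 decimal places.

-0.477

%ΔQ = (22680 − 19660) / [(19660 + 22680)/2] = 3020/21170 = 0.142654…
%ΔP = (11.1 − 15) / [(15 + 11.1)/2] = -3.9/13.05 = -0.298850…
Arc Ed = %ΔQ / %ΔP = (3020/21170) / (-3.9/13.05) = -0.47734…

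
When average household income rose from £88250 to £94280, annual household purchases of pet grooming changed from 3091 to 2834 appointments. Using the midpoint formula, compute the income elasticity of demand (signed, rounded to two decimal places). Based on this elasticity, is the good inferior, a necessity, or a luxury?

-1.31; inferior

%ΔQ = (2834 − 3091)/[( 3091 + 2834)/2] = -257/2962.5 = -0.086751…
%ΔIncome = (94280 − 88250)/[( 88250 + 94280)/2] = 6030/91265 = 0.066071…
E_income = (-257/2962.5) / (6030/91265) = -1.3129…
E_income < 0 ⇒ inferior good.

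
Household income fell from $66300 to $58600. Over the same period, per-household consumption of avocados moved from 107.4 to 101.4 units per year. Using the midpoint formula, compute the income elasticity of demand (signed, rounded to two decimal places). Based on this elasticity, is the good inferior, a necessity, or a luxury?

%ΔQ = (101.4 − 107.4)/[( 107.4 + 101.4)/2] = -6/104.4 = -0.057471…
%ΔIncome = (58600 − 66300)/[( 66300 + 58600)/2] = -7700/62450 = -0.123298…
E_income = (-6/104.4) / (-7700/62450) = 0.4661…
0 < E_income < 1 ⇒ normal good, necessity.

0.47; necessity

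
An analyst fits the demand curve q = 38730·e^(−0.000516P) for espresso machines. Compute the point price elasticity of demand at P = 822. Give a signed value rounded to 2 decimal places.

-0.42

dq/dP = −0.000516·q = -13.0765. At P = 822, q = 25342.
Ed = (dq/dP)·(P/q) = (-13.0765) × (822/25342) = -0.4241…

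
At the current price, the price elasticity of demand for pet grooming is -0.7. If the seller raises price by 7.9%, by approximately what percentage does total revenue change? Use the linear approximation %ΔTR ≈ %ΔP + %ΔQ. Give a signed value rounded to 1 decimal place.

%ΔQ ≈ Ed × %ΔP = (-0.7) × (+7.9%) = -5.5300%
%ΔTR ≈ %ΔP + %ΔQ = (+7.9%) + (-5.5300%) = +2.3700%

+2.4%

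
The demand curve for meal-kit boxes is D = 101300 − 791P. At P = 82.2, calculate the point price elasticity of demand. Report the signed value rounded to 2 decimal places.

dD/dP = −791. At P = 82.2, D = 101300 − 791(82.2) = 36279.8.
Ed = (dD/dP)·(P/D) = −791 × (82.2/36279.8) = -1.7921…

-1.79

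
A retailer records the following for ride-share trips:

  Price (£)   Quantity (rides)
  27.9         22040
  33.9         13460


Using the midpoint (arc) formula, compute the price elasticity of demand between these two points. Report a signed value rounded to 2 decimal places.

%ΔQ = (13460 − 22040) / [(22040 + 13460)/2] = -8580/17750 = -0.483380…
%ΔP = (33.9 − 27.9) / [(27.9 + 33.9)/2] = 6/30.9 = 0.194174…
Arc Ed = %ΔQ / %ΔP = (-8580/17750) / (6/30.9) = -2.4894…

-2.49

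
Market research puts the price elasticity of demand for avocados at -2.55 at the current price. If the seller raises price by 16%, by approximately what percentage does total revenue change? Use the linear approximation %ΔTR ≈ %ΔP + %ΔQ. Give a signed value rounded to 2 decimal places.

%ΔQ ≈ Ed × %ΔP = (-2.55) × (+16%) = -40.8000%
%ΔTR ≈ %ΔP + %ΔQ = (+16%) + (-40.8000%) = -24.8000%

-24.80%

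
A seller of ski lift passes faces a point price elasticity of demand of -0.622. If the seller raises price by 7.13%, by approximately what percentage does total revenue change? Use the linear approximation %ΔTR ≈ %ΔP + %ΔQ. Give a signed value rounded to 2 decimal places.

%ΔQ ≈ Ed × %ΔP = (-0.622) × (+7.13%) = -4.4349%
%ΔTR ≈ %ΔP + %ΔQ = (+7.13%) + (-4.4349%) = +2.6951%

+2.70%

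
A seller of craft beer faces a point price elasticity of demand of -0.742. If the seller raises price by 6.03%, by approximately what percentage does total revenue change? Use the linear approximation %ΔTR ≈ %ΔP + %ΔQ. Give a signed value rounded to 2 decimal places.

+1.56%

%ΔQ ≈ Ed × %ΔP = (-0.742) × (+6.03%) = -4.4743%
%ΔTR ≈ %ΔP + %ΔQ = (+6.03%) + (-4.4743%) = +1.5557%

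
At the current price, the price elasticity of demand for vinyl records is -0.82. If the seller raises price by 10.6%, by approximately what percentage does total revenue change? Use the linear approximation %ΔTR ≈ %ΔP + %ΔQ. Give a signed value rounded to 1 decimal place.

+1.9%

%ΔQ ≈ Ed × %ΔP = (-0.82) × (+10.6%) = -8.6920%
%ΔTR ≈ %ΔP + %ΔQ = (+10.6%) + (-8.6920%) = +1.9080%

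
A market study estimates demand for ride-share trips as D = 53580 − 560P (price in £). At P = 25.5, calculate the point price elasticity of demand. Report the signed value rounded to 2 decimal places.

dD/dP = −560. At P = 25.5, D = 53580 − 560(25.5) = 39300.
Ed = (dD/dP)·(P/D) = −560 × (25.5/39300) = -0.3633…

-0.36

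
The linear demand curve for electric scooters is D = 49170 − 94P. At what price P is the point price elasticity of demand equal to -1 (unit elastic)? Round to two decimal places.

261.54

Ed = −94P/(49170 − 94P). Set this equal to -1:
94P = 1·(49170 − 94P) ⇒ 94P(1 + 1) = 1·49170
P = 1·49170 / (94·2) = 261.5425…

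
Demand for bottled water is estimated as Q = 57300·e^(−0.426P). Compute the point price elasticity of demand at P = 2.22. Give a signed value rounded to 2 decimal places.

dQ/dP = −0.426·Q = -9480.76. At P = 2.22, Q = 22255.3.
Ed = (dQ/dP)·(P/Q) = (-9480.76) × (2.22/22255.3) = -0.9457…

-0.95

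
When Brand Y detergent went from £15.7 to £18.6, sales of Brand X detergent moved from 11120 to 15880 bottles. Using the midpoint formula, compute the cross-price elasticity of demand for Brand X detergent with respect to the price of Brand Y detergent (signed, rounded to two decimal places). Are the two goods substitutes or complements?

%ΔQ_{Brand X detergent} = (15880 − 11120)/avg = 4760/13500 = 0.352592…
%ΔP_{Brand Y detergent} = (18.6 − 15.7)/avg = 2.9/17.15 = 0.169096…
E_cross = (4760/13500) / (2.9/17.15) = 2.0851…
E_cross > 0 ⇒ the goods are substitutes.

2.09; substitutes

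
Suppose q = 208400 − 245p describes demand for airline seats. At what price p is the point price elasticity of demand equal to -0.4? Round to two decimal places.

243.03

Ed = −245p/(208400 − 245p). Set this equal to -0.4:
245p = 0.4·(208400 − 245p) ⇒ 245p(1 + 0.4) = 0.4·208400
p = 0.4·208400 / (245·1.4) = 243.0320…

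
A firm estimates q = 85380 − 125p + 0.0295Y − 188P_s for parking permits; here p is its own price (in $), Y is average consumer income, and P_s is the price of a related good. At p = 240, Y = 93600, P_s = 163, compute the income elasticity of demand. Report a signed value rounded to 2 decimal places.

At the given values, q = 85380 − 125(240) + 0.0295(93600) − 188(163) = 27497.2.
∂q/∂Y = 0.0295.
E = (0.0295) × (93600/27497.2) = 0.1004…

0.10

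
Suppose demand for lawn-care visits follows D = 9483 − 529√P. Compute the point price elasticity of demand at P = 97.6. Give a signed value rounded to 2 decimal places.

-0.61

dD/dP = −529/(2√P) = -26.7732. At P = 97.6, D = 4256.87.
Ed = (dD/dP)·(P/D) = (-26.7732) × (97.6/4256.87) = -0.6138…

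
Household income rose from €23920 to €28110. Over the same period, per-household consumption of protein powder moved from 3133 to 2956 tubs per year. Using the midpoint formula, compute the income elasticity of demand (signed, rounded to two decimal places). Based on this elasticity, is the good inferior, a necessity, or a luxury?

%ΔQ = (2956 − 3133)/[( 3133 + 2956)/2] = -177/3044.5 = -0.058137…
%ΔIncome = (28110 − 23920)/[( 23920 + 28110)/2] = 4190/26015 = 0.161060…
E_income = (-177/3044.5) / (4190/26015) = -0.3609…
E_income < 0 ⇒ inferior good.

-0.36; inferior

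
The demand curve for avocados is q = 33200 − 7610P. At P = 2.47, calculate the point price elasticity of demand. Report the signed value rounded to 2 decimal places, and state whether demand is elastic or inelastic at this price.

dq/dP = −7610. At P = 2.47, q = 33200 − 7610(2.47) = 14403.3.
Ed = (dq/dP)·(P/q) = −7610 × (2.47/14403.3) = -1.3050…
|Ed| = 1.31 > 1, so demand is elastic.

-1.31; elastic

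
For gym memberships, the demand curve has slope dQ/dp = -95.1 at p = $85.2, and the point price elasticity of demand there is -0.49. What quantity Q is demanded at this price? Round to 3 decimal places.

Ed = (dQ/dp)·(p/Q) ⇒ Q = (dQ/dp)·p/Ed = (-95.1)·85.2/(-0.49) = 16535.75510…

16535.755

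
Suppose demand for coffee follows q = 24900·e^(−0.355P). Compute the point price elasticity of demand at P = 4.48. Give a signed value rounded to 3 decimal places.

-1.590

dq/dP = −0.355·q = -1801.88. At P = 4.48, q = 5075.72.
Ed = (dq/dP)·(P/q) = (-1801.88) × (4.48/5075.72) = -1.5904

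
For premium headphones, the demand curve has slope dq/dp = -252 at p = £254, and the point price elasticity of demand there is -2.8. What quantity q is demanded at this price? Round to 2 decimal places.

Ed = (dq/dp)·(p/q) ⇒ q = (dq/dp)·p/Ed = (-252)·254/(-2.8) = 22860

22860.00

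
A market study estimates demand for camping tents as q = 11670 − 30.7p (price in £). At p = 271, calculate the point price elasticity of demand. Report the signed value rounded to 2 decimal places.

dq/dp = −30.7. At p = 271, q = 11670 − 30.7(271) = 3350.3.
Ed = (dq/dp)·(p/q) = −30.7 × (271/3350.3) = -2.4832…

-2.48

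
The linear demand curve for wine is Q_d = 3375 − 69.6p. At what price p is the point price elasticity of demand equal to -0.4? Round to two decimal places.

Ed = −69.6p/(3375 − 69.6p). Set this equal to -0.4:
69.6p = 0.4·(3375 − 69.6p) ⇒ 69.6p(1 + 0.4) = 0.4·3375
p = 0.4·3375 / (69.6·1.4) = 13.8546…

13.85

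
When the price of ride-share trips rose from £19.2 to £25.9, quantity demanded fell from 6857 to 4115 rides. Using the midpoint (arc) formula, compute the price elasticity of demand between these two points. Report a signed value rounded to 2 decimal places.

-1.68

%ΔQ = (4115 − 6857) / [(6857 + 4115)/2] = -2742/5486 = -0.499817…
%ΔP = (25.9 − 19.2) / [(19.2 + 25.9)/2] = 6.7/22.55 = 0.297117…
Arc Ed = %ΔQ / %ΔP = (-2742/5486) / (6.7/22.55) = -1.6822…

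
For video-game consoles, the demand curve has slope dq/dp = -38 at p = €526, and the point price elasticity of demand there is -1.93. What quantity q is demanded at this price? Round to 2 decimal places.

10356.48

Ed = (dq/dp)·(p/q) ⇒ q = (dq/dp)·p/Ed = (-38)·526/(-1.93) = 10356.4766…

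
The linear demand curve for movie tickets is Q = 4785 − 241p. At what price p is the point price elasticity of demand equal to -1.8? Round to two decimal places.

Ed = −241p/(4785 − 241p). Set this equal to -1.8:
241p = 1.8·(4785 − 241p) ⇒ 241p(1 + 1.8) = 1.8·4785
p = 1.8·4785 / (241·2.8) = 12.7637…

12.76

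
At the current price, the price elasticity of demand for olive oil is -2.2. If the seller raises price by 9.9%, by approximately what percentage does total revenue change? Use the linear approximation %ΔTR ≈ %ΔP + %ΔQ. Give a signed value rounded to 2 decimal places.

%ΔQ ≈ Ed × %ΔP = (-2.2) × (+9.9%) = -21.7800%
%ΔTR ≈ %ΔP + %ΔQ = (+9.9%) + (-21.7800%) = -11.8800%

-11.88%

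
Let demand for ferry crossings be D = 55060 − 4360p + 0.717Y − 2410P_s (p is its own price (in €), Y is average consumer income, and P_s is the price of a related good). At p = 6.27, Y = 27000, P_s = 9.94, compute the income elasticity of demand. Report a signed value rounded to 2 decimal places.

At the given values, D = 55060 − 4360(6.27) + 0.717(27000) − 2410(9.94) = 23126.4.
∂D/∂Y = 0.717.
E = (0.717) × (27000/23126.4) = 0.8370…

0.84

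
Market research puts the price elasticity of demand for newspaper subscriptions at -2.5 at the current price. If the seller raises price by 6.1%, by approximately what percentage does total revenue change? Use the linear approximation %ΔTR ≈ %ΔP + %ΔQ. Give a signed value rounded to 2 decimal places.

%ΔQ ≈ Ed × %ΔP = (-2.5) × (+6.1%) = -15.2500%
%ΔTR ≈ %ΔP + %ΔQ = (+6.1%) + (-15.2500%) = -9.1500%

-9.15%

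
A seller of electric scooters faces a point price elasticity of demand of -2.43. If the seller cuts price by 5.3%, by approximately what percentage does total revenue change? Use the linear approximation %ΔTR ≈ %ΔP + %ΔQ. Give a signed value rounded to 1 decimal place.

+7.6%

%ΔQ ≈ Ed × %ΔP = (-2.43) × (-5.3%) = +12.8790%
%ΔTR ≈ %ΔP + %ΔQ = (-5.3%) + (+12.8790%) = +7.5790%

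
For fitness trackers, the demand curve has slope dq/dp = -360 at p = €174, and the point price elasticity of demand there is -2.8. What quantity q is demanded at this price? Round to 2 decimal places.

Ed = (dq/dp)·(p/q) ⇒ q = (dq/dp)·p/Ed = (-360)·174/(-2.8) = 22371.4285…

22371.43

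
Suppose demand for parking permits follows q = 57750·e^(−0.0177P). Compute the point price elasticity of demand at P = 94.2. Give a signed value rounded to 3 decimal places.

-1.667

dq/dP = −0.0177·q = -192.934. At P = 94.2, q = 10900.2.
Ed = (dq/dP)·(P/q) = (-192.934) × (94.2/10900.2) = -1.66734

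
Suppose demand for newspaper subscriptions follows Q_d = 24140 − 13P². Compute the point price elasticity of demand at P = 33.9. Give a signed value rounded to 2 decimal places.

-3.25

dQ_d/dP = −2·13·P = -881.4. At P = 33.9, Q_d = 9200.27.
Ed = (dQ_d/dP)·(P/Q_d) = (-881.4) × (33.9/9200.27) = -3.2476…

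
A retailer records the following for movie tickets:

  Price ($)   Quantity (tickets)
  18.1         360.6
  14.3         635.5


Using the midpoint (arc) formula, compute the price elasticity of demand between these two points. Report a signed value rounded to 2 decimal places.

%ΔQ = (635.5 − 360.6) / [(360.6 + 635.5)/2] = 274.9/498.05 = 0.551952…
%ΔP = (14.3 − 18.1) / [(18.1 + 14.3)/2] = -3.8/16.2 = -0.234567…
Arc Ed = %ΔQ / %ΔP = (274.9/498.05) / (-3.8/16.2) = -2.3530…

-2.35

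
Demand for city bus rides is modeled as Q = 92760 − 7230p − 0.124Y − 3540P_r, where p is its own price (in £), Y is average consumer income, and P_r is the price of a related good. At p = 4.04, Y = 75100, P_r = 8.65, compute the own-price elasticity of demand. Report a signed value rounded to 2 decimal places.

-1.24

At the given values, Q = 92760 − 7230(4.04) − 0.124(75100) − 3540(8.65) = 23617.4.
∂Q/∂p = −7230.
E = (-7230) × (4.04/23617.4) = -1.2367…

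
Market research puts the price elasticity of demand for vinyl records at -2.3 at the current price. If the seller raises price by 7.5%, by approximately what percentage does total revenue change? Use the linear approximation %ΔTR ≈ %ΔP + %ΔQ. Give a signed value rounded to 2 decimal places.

%ΔQ ≈ Ed × %ΔP = (-2.3) × (+7.5%) = -17.2500%
%ΔTR ≈ %ΔP + %ΔQ = (+7.5%) + (-17.2500%) = -9.7500%

-9.75%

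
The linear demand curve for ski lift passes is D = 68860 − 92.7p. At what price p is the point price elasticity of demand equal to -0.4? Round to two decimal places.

Ed = −92.7p/(68860 − 92.7p). Set this equal to -0.4:
92.7p = 0.4·(68860 − 92.7p) ⇒ 92.7p(1 + 0.4) = 0.4·68860
p = 0.4·68860 / (92.7·1.4) = 212.2360…

212.24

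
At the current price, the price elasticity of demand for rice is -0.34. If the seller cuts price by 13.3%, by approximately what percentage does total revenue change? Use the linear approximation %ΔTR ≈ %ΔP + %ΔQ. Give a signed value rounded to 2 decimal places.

-8.78%

%ΔQ ≈ Ed × %ΔP = (-0.34) × (-13.3%) = +4.5220%
%ΔTR ≈ %ΔP + %ΔQ = (-13.3%) + (+4.5220%) = -8.7780%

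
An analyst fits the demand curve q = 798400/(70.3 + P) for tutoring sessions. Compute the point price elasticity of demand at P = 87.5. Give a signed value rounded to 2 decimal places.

dq/dP = −798400/(70.3 + P)² = -32.0632. At P = 87.5, q = 5059.57.
Ed = (dq/dP)·(P/q) = (-32.0632) × (87.5/5059.57) = -0.5544…

-0.55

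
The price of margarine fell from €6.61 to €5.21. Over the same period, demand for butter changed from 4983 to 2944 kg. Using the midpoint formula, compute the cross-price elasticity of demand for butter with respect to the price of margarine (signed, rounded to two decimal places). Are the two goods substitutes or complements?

2.17; substitutes

%ΔQ_{butter} = (2944 − 4983)/avg = -2039/3963.5 = -0.514444…
%ΔP_{margarine} = (5.21 − 6.61)/avg = -1.4/5.91 = -0.236886…
E_cross = (-2039/3963.5) / (-1.4/5.91) = 2.1716…
E_cross > 0 ⇒ the goods are substitutes.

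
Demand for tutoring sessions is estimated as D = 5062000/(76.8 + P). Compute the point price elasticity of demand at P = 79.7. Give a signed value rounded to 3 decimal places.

-0.509

dD/dP = −5062000/(76.8 + P)² = -206.678. At P = 79.7, D = 32345.
Ed = (dD/dP)·(P/D) = (-206.678) × (79.7/32345) = -0.50926…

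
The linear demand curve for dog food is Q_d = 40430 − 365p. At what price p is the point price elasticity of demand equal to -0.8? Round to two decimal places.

Ed = −365p/(40430 − 365p). Set this equal to -0.8:
365p = 0.8·(40430 − 365p) ⇒ 365p(1 + 0.8) = 0.8·40430
p = 0.8·40430 / (365·1.8) = 49.2298…

49.23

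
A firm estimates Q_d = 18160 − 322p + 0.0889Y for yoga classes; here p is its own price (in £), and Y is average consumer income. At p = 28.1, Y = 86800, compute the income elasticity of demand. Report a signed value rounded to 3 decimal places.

0.459

At the given values, Q_d = 18160 − 322(28.1) + 0.0889(86800) = 16828.32.
∂Q_d/∂Y = 0.0889.
E = (0.0889) × (86800/16828.32) = 0.45854…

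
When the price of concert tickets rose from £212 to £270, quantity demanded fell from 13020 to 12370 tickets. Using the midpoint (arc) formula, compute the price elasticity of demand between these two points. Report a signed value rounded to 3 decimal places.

%ΔQ = (12370 − 13020) / [(13020 + 12370)/2] = -650/12695 = -0.051201…
%ΔP = (270 − 212) / [(212 + 270)/2] = 58/241 = 0.240663…
Arc Ed = %ΔQ / %ΔP = (-650/12695) / (58/241) = -0.21275…

-0.213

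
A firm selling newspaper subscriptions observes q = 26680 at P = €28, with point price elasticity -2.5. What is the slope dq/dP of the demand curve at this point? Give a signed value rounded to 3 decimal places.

Ed = (dq/dP)·(P/q) ⇒ dq/dP = Ed·q/P = (-2.5)·26680/28 = -2382.14285…

-2382.143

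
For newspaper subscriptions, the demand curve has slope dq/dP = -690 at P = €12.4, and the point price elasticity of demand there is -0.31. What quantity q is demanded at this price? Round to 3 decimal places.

27600.000

Ed = (dq/dP)·(P/q) ⇒ q = (dq/dP)·P/Ed = (-690)·12.4/(-0.31) = 27600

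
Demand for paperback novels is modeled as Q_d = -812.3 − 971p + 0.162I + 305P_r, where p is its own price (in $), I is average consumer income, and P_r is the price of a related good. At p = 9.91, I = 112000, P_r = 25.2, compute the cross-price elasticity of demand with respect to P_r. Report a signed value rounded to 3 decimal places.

At the given values, Q_d = -812.3 − 971(9.91) + 0.162(112000) + 305(25.2) = 15395.09.
∂Q_d/∂P_r = 305.
E = (305) × (25.2/15395.09) = 0.49925…

0.499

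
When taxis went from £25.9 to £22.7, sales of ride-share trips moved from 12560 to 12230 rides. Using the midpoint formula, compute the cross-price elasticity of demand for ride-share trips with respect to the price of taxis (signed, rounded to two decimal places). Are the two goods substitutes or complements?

0.20; substitutes

%ΔQ_{ride-share trips} = (12230 − 12560)/avg = -330/12395 = -0.026623…
%ΔP_{taxis} = (22.7 − 25.9)/avg = -3.2/24.3 = -0.131687…
E_cross = (-330/12395) / (-3.2/24.3) = 0.2021…
E_cross > 0 ⇒ the goods are substitutes.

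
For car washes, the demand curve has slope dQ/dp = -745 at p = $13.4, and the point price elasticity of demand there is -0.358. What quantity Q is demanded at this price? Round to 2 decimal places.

27885.47

Ed = (dQ/dp)·(p/Q) ⇒ Q = (dQ/dp)·p/Ed = (-745)·13.4/(-0.358) = 27885.4748…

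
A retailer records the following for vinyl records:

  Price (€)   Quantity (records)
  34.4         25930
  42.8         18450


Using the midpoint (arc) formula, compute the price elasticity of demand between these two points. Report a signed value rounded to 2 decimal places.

%ΔQ = (18450 − 25930) / [(25930 + 18450)/2] = -7480/22190 = -0.337088…
%ΔP = (42.8 − 34.4) / [(34.4 + 42.8)/2] = 8.4/38.6 = 0.217616…
Arc Ed = %ΔQ / %ΔP = (-7480/22190) / (8.4/38.6) = -1.5490…

-1.55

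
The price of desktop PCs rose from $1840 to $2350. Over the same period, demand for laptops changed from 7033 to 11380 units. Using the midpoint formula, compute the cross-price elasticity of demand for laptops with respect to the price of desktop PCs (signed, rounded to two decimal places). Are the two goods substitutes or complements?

%ΔQ_{laptops} = (11380 − 7033)/avg = 4347/9206.5 = 0.472166…
%ΔP_{desktop PCs} = (2350 − 1840)/avg = 510/2095 = 0.243436…
E_cross = (4347/9206.5) / (510/2095) = 1.9395…
E_cross > 0 ⇒ the goods are substitutes.

1.94; substitutes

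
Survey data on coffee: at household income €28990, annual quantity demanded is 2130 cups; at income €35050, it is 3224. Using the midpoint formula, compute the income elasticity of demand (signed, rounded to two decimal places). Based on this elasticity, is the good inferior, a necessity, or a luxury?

2.16; luxury

%ΔQ = (3224 − 2130)/[( 2130 + 3224)/2] = 1094/2677 = 0.408666…
%ΔIncome = (35050 − 28990)/[( 28990 + 35050)/2] = 6060/32020 = 0.189256…
E_income = (1094/2677) / (6060/32020) = 2.1593…
E_income > 1 ⇒ normal good, luxury.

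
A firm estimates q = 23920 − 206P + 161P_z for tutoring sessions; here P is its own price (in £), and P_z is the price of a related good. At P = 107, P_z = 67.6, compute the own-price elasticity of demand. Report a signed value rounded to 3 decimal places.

-1.727

At the given values, q = 23920 − 206(107) + 161(67.6) = 12761.6.
∂q/∂P = −206.
E = (-206) × (107/12761.6) = -1.72721…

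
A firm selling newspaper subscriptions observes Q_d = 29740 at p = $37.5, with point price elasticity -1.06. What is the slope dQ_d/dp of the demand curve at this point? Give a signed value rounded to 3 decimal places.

-840.651

Ed = (dQ_d/dp)·(p/Q_d) ⇒ dQ_d/dp = Ed·Q_d/p = (-1.06)·29740/37.5 = -840.65066…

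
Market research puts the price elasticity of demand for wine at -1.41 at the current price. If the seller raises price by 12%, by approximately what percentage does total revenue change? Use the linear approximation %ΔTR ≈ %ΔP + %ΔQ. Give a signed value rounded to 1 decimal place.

-4.9%

%ΔQ ≈ Ed × %ΔP = (-1.41) × (+12%) = -16.9200%
%ΔTR ≈ %ΔP + %ΔQ = (+12%) + (-16.9200%) = -4.9200%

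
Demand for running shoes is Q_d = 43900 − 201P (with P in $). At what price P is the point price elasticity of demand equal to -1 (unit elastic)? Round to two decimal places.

Ed = −201P/(43900 − 201P). Set this equal to -1:
201P = 1·(43900 − 201P) ⇒ 201P(1 + 1) = 1·43900
P = 1·43900 / (201·2) = 109.2039…

109.20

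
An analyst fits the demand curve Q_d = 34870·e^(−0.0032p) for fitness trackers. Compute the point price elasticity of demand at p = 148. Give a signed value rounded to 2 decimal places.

dQ_d/dp = −0.0032·Q_d = -69.4896. At p = 148, Q_d = 21715.5.
Ed = (dQ_d/dp)·(p/Q_d) = (-69.4896) × (148/21715.5) = -0.4736

-0.47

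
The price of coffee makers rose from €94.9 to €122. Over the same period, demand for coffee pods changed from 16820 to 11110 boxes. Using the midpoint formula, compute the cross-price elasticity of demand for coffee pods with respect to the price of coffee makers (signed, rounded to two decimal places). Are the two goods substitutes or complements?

-1.64; complements

%ΔQ_{coffee pods} = (11110 − 16820)/avg = -5710/13965 = -0.408879…
%ΔP_{coffee makers} = (122 − 94.9)/avg = 27.1/108.45 = 0.249884…
E_cross = (-5710/13965) / (27.1/108.45) = -1.6362…
E_cross < 0 ⇒ the goods are complements.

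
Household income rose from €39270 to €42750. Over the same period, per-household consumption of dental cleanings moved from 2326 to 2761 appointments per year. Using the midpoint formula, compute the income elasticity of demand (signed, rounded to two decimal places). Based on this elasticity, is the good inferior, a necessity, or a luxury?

2.02; luxury

%ΔQ = (2761 − 2326)/[( 2326 + 2761)/2] = 435/2543.5 = 0.171024…
%ΔIncome = (42750 − 39270)/[( 39270 + 42750)/2] = 3480/41010 = 0.084857…
E_income = (435/2543.5) / (3480/41010) = 2.0154…
E_income > 1 ⇒ normal good, luxury.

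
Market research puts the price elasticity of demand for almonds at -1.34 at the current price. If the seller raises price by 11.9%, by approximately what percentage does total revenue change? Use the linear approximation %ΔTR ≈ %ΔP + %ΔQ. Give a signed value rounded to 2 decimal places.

-4.05%

%ΔQ ≈ Ed × %ΔP = (-1.34) × (+11.9%) = -15.9460%
%ΔTR ≈ %ΔP + %ΔQ = (+11.9%) + (-15.9460%) = -4.0460%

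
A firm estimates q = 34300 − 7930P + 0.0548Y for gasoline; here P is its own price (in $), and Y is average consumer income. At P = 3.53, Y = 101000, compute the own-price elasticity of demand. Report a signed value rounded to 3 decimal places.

-2.364

At the given values, q = 34300 − 7930(3.53) + 0.0548(101000) = 11841.9.
∂q/∂P = −7930.
E = (-7930) × (3.53/11841.9) = -2.36388…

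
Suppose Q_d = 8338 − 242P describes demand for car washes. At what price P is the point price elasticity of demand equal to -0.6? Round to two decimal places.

12.92

Ed = −242P/(8338 − 242P). Set this equal to -0.6:
242P = 0.6·(8338 − 242P) ⇒ 242P(1 + 0.6) = 0.6·8338
P = 0.6·8338 / (242·1.6) = 12.9204…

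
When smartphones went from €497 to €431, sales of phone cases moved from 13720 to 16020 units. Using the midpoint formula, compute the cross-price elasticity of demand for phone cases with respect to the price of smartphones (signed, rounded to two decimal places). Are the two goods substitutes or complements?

%ΔQ_{phone cases} = (16020 − 13720)/avg = 2300/14870 = 0.154673…
%ΔP_{smartphones} = (431 − 497)/avg = -66/464 = -0.142241…
E_cross = (2300/14870) / (-66/464) = -1.0874…
E_cross < 0 ⇒ the goods are complements.

-1.09; complements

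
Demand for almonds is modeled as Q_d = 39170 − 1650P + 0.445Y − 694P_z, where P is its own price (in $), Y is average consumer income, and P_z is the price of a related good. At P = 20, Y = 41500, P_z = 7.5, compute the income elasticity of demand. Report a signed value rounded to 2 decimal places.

At the given values, Q_d = 39170 − 1650(20) + 0.445(41500) − 694(7.5) = 19432.5.
∂Q_d/∂Y = 0.445.
E = (0.445) × (41500/19432.5) = 0.9503…

0.95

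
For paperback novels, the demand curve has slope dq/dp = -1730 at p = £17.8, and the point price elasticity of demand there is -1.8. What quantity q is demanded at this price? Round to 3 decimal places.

Ed = (dq/dp)·(p/q) ⇒ q = (dq/dp)·p/Ed = (-1730)·17.8/(-1.8) = 17107.77777…

17107.778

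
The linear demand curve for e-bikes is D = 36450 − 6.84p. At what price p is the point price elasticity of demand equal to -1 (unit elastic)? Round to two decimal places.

Ed = −6.84p/(36450 − 6.84p). Set this equal to -1:
6.84p = 1·(36450 − 6.84p) ⇒ 6.84p(1 + 1) = 1·36450
p = 1·36450 / (6.84·2) = 2664.4736…

2664.47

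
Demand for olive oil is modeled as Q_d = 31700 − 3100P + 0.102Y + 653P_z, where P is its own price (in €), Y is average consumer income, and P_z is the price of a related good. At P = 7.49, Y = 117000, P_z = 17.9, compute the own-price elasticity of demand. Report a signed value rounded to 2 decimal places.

At the given values, Q_d = 31700 − 3100(7.49) + 0.102(117000) + 653(17.9) = 32103.7.
∂Q_d/∂P = −3100.
E = (-3100) × (7.49/32103.7) = -0.7232…

-0.72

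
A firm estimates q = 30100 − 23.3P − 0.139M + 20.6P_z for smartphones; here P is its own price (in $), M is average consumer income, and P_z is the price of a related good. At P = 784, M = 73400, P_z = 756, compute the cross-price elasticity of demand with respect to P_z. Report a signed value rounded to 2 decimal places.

0.91

At the given values, q = 30100 − 23.3(784) − 0.139(73400) + 20.6(756) = 17203.8.
∂q/∂P_z = 20.6.
E = (20.6) × (756/17203.8) = 0.9052…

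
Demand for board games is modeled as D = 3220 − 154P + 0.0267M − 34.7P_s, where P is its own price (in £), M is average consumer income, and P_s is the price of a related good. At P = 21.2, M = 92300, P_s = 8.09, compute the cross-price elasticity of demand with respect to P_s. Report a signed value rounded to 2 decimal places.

At the given values, D = 3220 − 154(21.2) + 0.0267(92300) − 34.7(8.09) = 2138.887.
∂D/∂P_s = -34.7.
E = (-34.7) × (8.09/2138.887) = -0.1312…

-0.13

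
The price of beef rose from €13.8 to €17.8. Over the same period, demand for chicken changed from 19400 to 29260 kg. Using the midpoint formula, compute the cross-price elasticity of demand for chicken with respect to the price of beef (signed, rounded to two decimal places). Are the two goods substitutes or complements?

%ΔQ_{chicken} = (29260 − 19400)/avg = 9860/24330 = 0.405260…
%ΔP_{beef} = (17.8 − 13.8)/avg = 4/15.8 = 0.253164…
E_cross = (9860/24330) / (4/15.8) = 1.6007…
E_cross > 0 ⇒ the goods are substitutes.

1.60; substitutes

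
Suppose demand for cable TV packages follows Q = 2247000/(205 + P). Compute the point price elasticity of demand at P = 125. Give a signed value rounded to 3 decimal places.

dQ/dP = −2247000/(205 + P)² = -20.6336. At P = 125, Q = 6809.09.
Ed = (dQ/dP)·(P/Q) = (-20.6336) × (125/6809.09) = -0.37878…

-0.379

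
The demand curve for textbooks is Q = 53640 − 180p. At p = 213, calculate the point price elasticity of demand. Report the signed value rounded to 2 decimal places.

dQ/dp = −180. At p = 213, Q = 53640 − 180(213) = 15300.
Ed = (dQ/dp)·(p/Q) = −180 × (213/15300) = -2.5058…

-2.51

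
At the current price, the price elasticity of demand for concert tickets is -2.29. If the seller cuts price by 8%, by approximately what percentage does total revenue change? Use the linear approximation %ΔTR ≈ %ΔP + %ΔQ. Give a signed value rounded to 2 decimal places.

%ΔQ ≈ Ed × %ΔP = (-2.29) × (-8%) = +18.3200%
%ΔTR ≈ %ΔP + %ΔQ = (-8%) + (+18.3200%) = +10.3200%

+10.32%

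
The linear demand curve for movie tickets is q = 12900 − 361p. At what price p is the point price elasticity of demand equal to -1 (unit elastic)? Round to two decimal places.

Ed = −361p/(12900 − 361p). Set this equal to -1:
361p = 1·(12900 − 361p) ⇒ 361p(1 + 1) = 1·12900
p = 1·12900 / (361·2) = 17.8670…

17.87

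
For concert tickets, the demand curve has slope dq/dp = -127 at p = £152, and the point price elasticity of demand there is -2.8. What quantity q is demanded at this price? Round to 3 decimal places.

6894.286

Ed = (dq/dp)·(p/q) ⇒ q = (dq/dp)·p/Ed = (-127)·152/(-2.8) = 6894.28571…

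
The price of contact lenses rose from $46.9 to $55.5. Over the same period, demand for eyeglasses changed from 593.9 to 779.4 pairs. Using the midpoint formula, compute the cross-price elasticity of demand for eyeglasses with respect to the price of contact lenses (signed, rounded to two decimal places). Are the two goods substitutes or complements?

1.61; substitutes

%ΔQ_{eyeglasses} = (779.4 − 593.9)/avg = 185.5/686.65 = 0.270152…
%ΔP_{contact lenses} = (55.5 − 46.9)/avg = 8.6/51.2 = 0.167968…
E_cross = (185.5/686.65) / (8.6/51.2) = 1.6083…
E_cross > 0 ⇒ the goods are substitutes.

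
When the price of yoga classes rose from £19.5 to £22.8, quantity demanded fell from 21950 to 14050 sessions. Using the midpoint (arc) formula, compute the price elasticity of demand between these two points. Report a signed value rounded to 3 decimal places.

-2.813

%ΔQ = (14050 − 21950) / [(21950 + 14050)/2] = -7900/18000 = -0.438888…
%ΔP = (22.8 − 19.5) / [(19.5 + 22.8)/2] = 3.3/21.15 = 0.156028…
Arc Ed = %ΔQ / %ΔP = (-7900/18000) / (3.3/21.15) = -2.81287…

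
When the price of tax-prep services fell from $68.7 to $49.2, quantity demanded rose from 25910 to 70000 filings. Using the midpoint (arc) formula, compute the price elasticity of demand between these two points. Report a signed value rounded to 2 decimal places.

-2.78

%ΔQ = (70000 − 25910) / [(25910 + 70000)/2] = 44090/47955 = 0.919403…
%ΔP = (49.2 − 68.7) / [(68.7 + 49.2)/2] = -19.5/58.95 = -0.330788…
Arc Ed = %ΔQ / %ΔP = (44090/47955) / (-19.5/58.95) = -2.7794…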